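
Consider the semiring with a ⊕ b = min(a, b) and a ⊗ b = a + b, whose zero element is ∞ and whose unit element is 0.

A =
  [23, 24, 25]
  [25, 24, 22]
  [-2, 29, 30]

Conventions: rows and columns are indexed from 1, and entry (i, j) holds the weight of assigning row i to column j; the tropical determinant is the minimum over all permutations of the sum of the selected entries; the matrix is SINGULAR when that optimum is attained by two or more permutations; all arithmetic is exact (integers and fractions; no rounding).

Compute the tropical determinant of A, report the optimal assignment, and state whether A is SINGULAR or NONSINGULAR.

σ = (1, 2, 3): 23 + 24 + 30 = 77
σ = (1, 3, 2): 23 + 22 + 29 = 74
σ = (2, 1, 3): 24 + 25 + 30 = 79
σ = (2, 3, 1): 24 + 22 + (-2) = 44
σ = (3, 1, 2): 25 + 25 + 29 = 79
σ = (3, 2, 1): 25 + 24 + (-2) = 47
Optimal value attained by: σ = (2, 3, 1).
Answer: det⊕(A) = 44; verdict: NONSINGULAR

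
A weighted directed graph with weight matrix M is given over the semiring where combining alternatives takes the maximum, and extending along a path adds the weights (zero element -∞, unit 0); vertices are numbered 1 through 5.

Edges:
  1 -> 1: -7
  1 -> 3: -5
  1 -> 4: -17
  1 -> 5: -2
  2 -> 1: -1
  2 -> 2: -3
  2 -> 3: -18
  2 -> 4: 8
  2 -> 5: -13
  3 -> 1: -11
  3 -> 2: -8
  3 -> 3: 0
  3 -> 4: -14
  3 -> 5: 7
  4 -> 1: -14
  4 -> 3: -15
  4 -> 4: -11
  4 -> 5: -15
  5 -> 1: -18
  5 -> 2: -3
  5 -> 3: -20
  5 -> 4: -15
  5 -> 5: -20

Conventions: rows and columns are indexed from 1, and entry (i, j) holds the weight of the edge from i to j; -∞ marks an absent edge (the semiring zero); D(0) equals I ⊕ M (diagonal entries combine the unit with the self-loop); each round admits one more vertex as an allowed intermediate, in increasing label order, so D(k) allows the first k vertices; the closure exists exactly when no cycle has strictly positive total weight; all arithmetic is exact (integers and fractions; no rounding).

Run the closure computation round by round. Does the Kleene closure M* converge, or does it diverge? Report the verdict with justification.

D(0):
  [0, -∞, -5, -17, -2]
  [-1, 0, -18, 8, -13]
  [-11, -8, 0, -14, 7]
  [-14, -∞, -15, 0, -15]
  [-18, -3, -20, -15, 0]
D(1):
  [0, -∞, -5, -17, -2]
  [-1, 0, -6, 8, -3]
  [-11, -8, 0, -14, 7]
  [-14, -∞, -15, 0, -15]
  [-18, -3, -20, -15, 0]
D(2):
  [0, -∞, -5, -17, -2]
  [-1, 0, -6, 8, -3]
  [-9, -8, 0, 0, 7]
  [-14, -∞, -15, 0, -15]
  [-4, -3, -9, 5, 0]
D(3):
  [0, -13, -5, -5, 2]
  [-1, 0, -6, 8, 1]
  [-9, -8, 0, 0, 7]
  [-14, -23, -15, 0, -8]
  [-4, -3, -9, 5, 0]
D(4):
  [0, -13, -5, -5, 2]
  [-1, 0, -6, 8, 1]
  [-9, -8, 0, 0, 7]
  [-14, -23, -15, 0, -8]
  [-4, -3, -9, 5, 0]
D(5):
  [0, -1, -5, 7, 2]
  [-1, 0, -6, 8, 1]
  [3, 4, 0, 12, 7]
  [-12, -11, -15, 0, -8]
  [-4, -3, -9, 5, 0]
Key observation: every diagonal entry stays at the unit through all rounds, so no improving cycle exists.
Answer: CONVERGES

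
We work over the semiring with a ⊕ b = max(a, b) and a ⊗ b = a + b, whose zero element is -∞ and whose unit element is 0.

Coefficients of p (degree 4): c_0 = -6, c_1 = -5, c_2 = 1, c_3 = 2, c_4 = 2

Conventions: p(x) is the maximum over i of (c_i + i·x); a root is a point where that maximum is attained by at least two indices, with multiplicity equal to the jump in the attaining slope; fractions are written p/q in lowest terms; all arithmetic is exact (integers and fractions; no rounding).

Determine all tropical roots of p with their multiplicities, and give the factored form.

hull edge (i=0, c=-6) to (i=2, c=1): slope 7/2, span 2
hull edge (i=2, c=1) to (i=3, c=2): slope 1, span 1
hull edge (i=3, c=2) to (i=4, c=2): slope 0, span 1
Factored form: p(x) = 2 ⊗ (x ⊕ (-7/2)) ⊗ (x ⊕ (-7/2)) ⊗ (x ⊕ (-1)) ⊗ (x ⊕ 0)
Answer: roots = -7/2 (mult 2), -1 (mult 1), 0 (mult 1)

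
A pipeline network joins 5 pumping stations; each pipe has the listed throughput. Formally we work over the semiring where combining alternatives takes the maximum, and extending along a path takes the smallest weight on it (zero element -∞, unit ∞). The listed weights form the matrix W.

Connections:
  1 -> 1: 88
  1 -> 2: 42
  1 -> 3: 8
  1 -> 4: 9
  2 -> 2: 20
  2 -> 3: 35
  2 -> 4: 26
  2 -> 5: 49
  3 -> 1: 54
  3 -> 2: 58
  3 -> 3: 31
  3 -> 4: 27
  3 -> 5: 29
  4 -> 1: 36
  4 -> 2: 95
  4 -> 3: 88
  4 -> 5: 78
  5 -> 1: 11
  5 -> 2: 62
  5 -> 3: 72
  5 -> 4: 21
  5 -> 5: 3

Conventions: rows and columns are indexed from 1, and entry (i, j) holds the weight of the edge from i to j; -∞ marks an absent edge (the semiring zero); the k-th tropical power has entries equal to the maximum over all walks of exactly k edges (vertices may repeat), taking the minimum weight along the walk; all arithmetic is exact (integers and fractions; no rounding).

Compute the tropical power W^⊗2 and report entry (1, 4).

W^⊗2:
  [88, 42, 35, 26, 42]
  [35, 49, 49, 27, 29]
  [54, 42, 35, 27, 49]
  [54, 62, 72, 27, 49]
  [54, 58, 35, 27, 49]
Key observation: the optimum is the walk 1->2->4, with weight 42 min 26 = 26.
Optimal value attained by: walk 1->2->4.
Answer: (W^⊗2)[1][4] = 26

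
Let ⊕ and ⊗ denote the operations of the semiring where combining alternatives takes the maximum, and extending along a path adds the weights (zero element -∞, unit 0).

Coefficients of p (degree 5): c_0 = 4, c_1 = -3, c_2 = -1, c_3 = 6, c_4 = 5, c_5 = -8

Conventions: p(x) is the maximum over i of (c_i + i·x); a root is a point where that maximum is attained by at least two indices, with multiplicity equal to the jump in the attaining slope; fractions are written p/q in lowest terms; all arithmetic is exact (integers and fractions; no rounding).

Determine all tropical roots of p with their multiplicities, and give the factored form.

hull edge (i=0, c=4) to (i=3, c=6): slope 2/3, span 3
hull edge (i=3, c=6) to (i=4, c=5): slope -1, span 1
hull edge (i=4, c=5) to (i=5, c=-8): slope -13, span 1
Factored form: p(x) = -8 ⊗ (x ⊕ (-2/3)) ⊗ (x ⊕ (-2/3)) ⊗ (x ⊕ (-2/3)) ⊗ (x ⊕ 1) ⊗ (x ⊕ 13)
Answer: roots = -2/3 (mult 3), 1 (mult 1), 13 (mult 1)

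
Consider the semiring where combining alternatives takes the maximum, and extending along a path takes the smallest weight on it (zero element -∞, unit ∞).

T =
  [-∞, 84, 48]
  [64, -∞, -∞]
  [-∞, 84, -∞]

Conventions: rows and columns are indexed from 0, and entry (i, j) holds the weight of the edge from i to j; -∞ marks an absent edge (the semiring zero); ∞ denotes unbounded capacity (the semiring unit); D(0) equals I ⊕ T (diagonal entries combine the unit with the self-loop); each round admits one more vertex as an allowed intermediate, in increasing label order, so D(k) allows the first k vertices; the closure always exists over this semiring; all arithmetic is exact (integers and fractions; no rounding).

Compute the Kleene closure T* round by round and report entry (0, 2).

D(0):
  [∞, 84, 48]
  [64, ∞, -∞]
  [-∞, 84, ∞]
D(1):
  [∞, 84, 48]
  [64, ∞, 48]
  [-∞, 84, ∞]
D(2):
  [∞, 84, 48]
  [64, ∞, 48]
  [64, 84, ∞]
D(3):
  [∞, 84, 48]
  [64, ∞, 48]
  [64, 84, ∞]
Answer: T*[0][2] = 48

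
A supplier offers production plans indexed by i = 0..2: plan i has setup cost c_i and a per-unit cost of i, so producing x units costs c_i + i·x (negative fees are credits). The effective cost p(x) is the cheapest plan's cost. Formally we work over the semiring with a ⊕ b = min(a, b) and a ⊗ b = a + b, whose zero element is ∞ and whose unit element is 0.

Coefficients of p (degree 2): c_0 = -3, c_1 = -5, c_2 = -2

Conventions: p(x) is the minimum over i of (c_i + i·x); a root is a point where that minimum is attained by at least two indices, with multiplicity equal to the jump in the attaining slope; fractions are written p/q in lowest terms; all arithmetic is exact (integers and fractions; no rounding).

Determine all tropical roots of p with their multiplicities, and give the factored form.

hull edge (i=0, c=-3) to (i=1, c=-5): slope -2, span 1
hull edge (i=1, c=-5) to (i=2, c=-2): slope 3, span 1
Factored form: p(x) = -2 ⊗ (x ⊕ (-3)) ⊗ (x ⊕ 2)
Answer: roots = -3 (mult 1), 2 (mult 1)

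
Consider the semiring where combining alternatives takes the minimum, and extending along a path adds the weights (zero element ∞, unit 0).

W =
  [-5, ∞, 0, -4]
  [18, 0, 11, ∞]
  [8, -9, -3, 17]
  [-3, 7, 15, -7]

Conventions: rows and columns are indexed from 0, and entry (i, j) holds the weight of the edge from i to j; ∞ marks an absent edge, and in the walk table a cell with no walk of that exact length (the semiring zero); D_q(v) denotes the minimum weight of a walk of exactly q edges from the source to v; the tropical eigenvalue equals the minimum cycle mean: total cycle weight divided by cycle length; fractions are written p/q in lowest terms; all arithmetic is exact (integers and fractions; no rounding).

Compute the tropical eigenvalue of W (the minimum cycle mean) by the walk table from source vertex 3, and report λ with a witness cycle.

q=0: [∞, ∞, ∞, 0]
q=1: [-3, 7, 15, -7]
q=2: [-10, 0, -3, -14]
q=3: [-17, -12, -10, -21]
q=4: [-24, -19, -17, -28]
Optimal cycle mean attained by: cycle 3->3, total (-7), length 1.
Answer: λ = -7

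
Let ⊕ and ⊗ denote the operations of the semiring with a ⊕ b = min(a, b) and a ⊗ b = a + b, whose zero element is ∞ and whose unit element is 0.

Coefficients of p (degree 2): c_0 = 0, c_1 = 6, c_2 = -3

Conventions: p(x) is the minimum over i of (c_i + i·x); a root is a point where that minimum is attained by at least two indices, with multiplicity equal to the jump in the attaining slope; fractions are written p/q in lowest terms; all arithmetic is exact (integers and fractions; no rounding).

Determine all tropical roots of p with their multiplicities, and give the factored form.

hull edge (i=0, c=0) to (i=2, c=-3): slope -3/2, span 2
Factored form: p(x) = -3 ⊗ (x ⊕ 3/2) ⊗ (x ⊕ 3/2)
Answer: roots = 3/2 (mult 2)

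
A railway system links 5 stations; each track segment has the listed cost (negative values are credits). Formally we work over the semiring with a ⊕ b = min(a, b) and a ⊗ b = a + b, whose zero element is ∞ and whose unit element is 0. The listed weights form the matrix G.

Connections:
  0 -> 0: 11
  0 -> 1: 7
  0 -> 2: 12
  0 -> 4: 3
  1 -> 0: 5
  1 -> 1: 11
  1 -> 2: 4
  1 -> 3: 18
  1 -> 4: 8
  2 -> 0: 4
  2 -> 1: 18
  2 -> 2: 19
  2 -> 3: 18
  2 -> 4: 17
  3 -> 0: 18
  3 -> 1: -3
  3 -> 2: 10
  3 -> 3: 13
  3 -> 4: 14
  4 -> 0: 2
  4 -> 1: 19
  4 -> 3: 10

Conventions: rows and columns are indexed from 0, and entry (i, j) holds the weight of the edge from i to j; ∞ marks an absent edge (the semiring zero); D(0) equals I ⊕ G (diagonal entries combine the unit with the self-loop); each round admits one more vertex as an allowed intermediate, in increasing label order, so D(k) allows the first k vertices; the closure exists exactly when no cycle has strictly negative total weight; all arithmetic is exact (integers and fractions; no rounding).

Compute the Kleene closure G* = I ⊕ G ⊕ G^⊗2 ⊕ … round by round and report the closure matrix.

D(0):
  [0, 7, 12, ∞, 3]
  [5, 0, 4, 18, 8]
  [4, 18, 0, 18, 17]
  [18, -3, 10, 0, 14]
  [2, 19, ∞, 10, 0]
D(1):
  [0, 7, 12, ∞, 3]
  [5, 0, 4, 18, 8]
  [4, 11, 0, 18, 7]
  [18, -3, 10, 0, 14]
  [2, 9, 14, 10, 0]
D(2):
  [0, 7, 11, 25, 3]
  [5, 0, 4, 18, 8]
  [4, 11, 0, 18, 7]
  [2, -3, 1, 0, 5]
  [2, 9, 13, 10, 0]
D(3):
  [0, 7, 11, 25, 3]
  [5, 0, 4, 18, 8]
  [4, 11, 0, 18, 7]
  [2, -3, 1, 0, 5]
  [2, 9, 13, 10, 0]
D(4):
  [0, 7, 11, 25, 3]
  [5, 0, 4, 18, 8]
  [4, 11, 0, 18, 7]
  [2, -3, 1, 0, 5]
  [2, 7, 11, 10, 0]
D(5):
  [0, 7, 11, 13, 3]
  [5, 0, 4, 18, 8]
  [4, 11, 0, 17, 7]
  [2, -3, 1, 0, 5]
  [2, 7, 11, 10, 0]
Answer: G* = [[0, 7, 11, 13, 3], [5, 0, 4, 18, 8], [4, 11, 0, 17, 7], [2, -3, 1, 0, 5], [2, 7, 11, 10, 0]]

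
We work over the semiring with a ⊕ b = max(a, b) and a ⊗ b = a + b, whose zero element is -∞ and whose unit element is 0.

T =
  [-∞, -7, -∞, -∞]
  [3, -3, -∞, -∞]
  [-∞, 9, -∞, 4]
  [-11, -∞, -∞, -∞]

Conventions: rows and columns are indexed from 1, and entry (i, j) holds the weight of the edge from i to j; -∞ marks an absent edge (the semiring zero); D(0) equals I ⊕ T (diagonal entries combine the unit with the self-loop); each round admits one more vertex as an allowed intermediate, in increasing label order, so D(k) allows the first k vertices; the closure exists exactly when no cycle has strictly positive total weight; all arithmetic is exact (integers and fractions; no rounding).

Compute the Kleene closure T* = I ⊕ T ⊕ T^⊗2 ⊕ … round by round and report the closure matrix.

D(0):
  [0, -7, -∞, -∞]
  [3, 0, -∞, -∞]
  [-∞, 9, 0, 4]
  [-11, -∞, -∞, 0]
D(1):
  [0, -7, -∞, -∞]
  [3, 0, -∞, -∞]
  [-∞, 9, 0, 4]
  [-11, -18, -∞, 0]
D(2):
  [0, -7, -∞, -∞]
  [3, 0, -∞, -∞]
  [12, 9, 0, 4]
  [-11, -18, -∞, 0]
D(3):
  [0, -7, -∞, -∞]
  [3, 0, -∞, -∞]
  [12, 9, 0, 4]
  [-11, -18, -∞, 0]
D(4):
  [0, -7, -∞, -∞]
  [3, 0, -∞, -∞]
  [12, 9, 0, 4]
  [-11, -18, -∞, 0]
Answer: T* = [[0, -7, -∞, -∞], [3, 0, -∞, -∞], [12, 9, 0, 4], [-11, -18, -∞, 0]]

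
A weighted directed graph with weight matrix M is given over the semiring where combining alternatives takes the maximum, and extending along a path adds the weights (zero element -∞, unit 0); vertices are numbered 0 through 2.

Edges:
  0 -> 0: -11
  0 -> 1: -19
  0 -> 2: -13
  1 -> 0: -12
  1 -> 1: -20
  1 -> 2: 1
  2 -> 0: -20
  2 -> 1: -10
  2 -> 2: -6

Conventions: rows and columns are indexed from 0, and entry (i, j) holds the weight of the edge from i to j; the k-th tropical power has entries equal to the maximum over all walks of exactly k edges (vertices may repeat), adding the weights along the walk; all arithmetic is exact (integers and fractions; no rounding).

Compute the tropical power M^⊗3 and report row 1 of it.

M^⊗2:
  [-22, -23, -18]
  [-19, -9, -5]
  [-22, -16, -9]
M^⊗3:
  [-33, -28, -22]
  [-21, -15, -8]
  [-28, -19, -15]
Answer: row 1 of M^⊗3 = [-21, -15, -8]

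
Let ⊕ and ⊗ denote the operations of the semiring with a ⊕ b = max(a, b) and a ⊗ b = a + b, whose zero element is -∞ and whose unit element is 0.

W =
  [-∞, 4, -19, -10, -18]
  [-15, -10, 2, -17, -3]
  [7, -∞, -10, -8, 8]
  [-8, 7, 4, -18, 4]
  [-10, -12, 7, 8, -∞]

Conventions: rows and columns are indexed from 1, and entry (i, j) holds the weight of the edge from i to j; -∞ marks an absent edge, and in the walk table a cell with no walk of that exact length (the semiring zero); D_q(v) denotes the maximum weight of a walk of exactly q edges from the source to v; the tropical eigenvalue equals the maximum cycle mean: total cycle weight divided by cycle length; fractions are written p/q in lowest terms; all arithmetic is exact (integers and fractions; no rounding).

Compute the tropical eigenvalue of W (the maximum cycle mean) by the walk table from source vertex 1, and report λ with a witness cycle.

q=0: [0, -∞, -∞, -∞, -∞]
q=1: [-∞, 4, -19, -10, -18]
q=2: [-11, -3, 6, -10, 1]
q=3: [13, -3, 8, 9, 14]
q=4: [15, 17, 21, 22, 16]
q=5: [28, 29, 26, 24, 29]
Optimal cycle mean attained by: cycle 3->5->3, total 8 + 7, length 2.
Answer: λ = 15/2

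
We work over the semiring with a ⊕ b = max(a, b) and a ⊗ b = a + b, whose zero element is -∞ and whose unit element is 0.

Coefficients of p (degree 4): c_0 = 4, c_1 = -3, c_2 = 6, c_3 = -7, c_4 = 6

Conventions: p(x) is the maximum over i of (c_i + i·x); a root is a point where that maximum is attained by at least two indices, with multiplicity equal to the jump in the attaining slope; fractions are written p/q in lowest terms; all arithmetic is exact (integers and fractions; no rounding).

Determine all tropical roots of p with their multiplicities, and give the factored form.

hull edge (i=0, c=4) to (i=2, c=6): slope 1, span 2
hull edge (i=2, c=6) to (i=4, c=6): slope 0, span 2
Factored form: p(x) = 6 ⊗ (x ⊕ (-1)) ⊗ (x ⊕ (-1)) ⊗ (x ⊕ 0) ⊗ (x ⊕ 0)
Answer: roots = -1 (mult 2), 0 (mult 2)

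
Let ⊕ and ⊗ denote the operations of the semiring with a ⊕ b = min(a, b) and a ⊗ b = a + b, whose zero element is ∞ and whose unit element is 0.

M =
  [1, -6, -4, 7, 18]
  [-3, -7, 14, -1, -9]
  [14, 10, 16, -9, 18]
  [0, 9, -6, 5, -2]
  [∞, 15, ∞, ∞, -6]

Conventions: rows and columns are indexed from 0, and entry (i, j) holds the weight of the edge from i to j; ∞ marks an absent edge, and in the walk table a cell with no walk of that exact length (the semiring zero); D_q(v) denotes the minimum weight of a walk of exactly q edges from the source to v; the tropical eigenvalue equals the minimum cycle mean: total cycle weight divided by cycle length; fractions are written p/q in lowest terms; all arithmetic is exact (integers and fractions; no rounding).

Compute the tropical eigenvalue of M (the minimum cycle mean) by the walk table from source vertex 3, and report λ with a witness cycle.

q=0: [∞, ∞, ∞, 0, ∞]
q=1: [0, 9, -6, 5, -2]
q=2: [1, -6, -4, -15, -8]
q=3: [-15, -13, -21, -13, -17]
q=4: [-16, -21, -19, -30, -23]
q=5: [-30, -28, -36, -28, -32]
Optimal cycle mean attained by: cycle 2->3->2, total (-9) + (-6), length 2.
Answer: λ = -15/2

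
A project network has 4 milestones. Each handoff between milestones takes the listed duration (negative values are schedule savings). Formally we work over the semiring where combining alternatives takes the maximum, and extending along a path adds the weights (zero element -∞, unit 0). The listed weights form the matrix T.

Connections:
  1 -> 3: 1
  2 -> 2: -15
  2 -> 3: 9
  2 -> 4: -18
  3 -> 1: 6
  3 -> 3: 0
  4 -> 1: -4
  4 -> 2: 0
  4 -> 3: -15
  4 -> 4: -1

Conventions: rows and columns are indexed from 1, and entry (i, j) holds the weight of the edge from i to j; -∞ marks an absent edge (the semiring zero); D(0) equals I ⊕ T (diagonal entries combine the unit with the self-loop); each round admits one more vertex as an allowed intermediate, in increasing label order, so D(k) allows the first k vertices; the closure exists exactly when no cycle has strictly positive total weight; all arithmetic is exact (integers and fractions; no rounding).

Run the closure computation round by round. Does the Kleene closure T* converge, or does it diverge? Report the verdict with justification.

D(0):
  [0, -∞, 1, -∞]
  [-∞, 0, 9, -18]
  [6, -∞, 0, -∞]
  [-4, 0, -15, 0]
Detection: at round 1, diagonal entry (3, 3) turns strictly positive.
Key observation: the cycle 3->1->3 has total weight 6 + 1, which is strictly positive.
Answer: DIVERGES — positive cycle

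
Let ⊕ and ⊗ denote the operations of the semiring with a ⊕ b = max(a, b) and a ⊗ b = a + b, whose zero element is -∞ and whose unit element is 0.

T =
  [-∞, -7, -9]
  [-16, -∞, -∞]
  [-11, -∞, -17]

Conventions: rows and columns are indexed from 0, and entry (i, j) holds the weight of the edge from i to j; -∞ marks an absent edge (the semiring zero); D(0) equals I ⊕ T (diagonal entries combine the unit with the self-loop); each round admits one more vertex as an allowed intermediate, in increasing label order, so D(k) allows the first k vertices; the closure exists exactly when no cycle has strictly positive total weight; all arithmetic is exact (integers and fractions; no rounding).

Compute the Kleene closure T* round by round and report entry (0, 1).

D(0):
  [0, -7, -9]
  [-16, 0, -∞]
  [-11, -∞, 0]
D(1):
  [0, -7, -9]
  [-16, 0, -25]
  [-11, -18, 0]
D(2):
  [0, -7, -9]
  [-16, 0, -25]
  [-11, -18, 0]
D(3):
  [0, -7, -9]
  [-16, 0, -25]
  [-11, -18, 0]
Answer: T*[0][1] = -7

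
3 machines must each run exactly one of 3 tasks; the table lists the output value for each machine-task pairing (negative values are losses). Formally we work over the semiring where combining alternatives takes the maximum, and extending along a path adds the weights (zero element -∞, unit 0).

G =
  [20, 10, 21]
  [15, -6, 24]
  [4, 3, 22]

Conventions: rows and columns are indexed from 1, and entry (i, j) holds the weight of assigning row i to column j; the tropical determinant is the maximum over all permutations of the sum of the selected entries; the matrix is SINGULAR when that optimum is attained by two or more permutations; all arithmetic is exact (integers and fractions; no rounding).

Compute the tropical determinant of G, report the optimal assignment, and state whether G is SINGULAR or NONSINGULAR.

σ = (1, 2, 3): 20 + (-6) + 22 = 36
σ = (1, 3, 2): 20 + 24 + 3 = 47
σ = (2, 1, 3): 10 + 15 + 22 = 47
σ = (2, 3, 1): 10 + 24 + 4 = 38
σ = (3, 1, 2): 21 + 15 + 3 = 39
σ = (3, 2, 1): 21 + (-6) + 4 = 19
Optimal value attained by: σ = (1, 3, 2).
Answer: det⊕(G) = 47; verdict: SINGULAR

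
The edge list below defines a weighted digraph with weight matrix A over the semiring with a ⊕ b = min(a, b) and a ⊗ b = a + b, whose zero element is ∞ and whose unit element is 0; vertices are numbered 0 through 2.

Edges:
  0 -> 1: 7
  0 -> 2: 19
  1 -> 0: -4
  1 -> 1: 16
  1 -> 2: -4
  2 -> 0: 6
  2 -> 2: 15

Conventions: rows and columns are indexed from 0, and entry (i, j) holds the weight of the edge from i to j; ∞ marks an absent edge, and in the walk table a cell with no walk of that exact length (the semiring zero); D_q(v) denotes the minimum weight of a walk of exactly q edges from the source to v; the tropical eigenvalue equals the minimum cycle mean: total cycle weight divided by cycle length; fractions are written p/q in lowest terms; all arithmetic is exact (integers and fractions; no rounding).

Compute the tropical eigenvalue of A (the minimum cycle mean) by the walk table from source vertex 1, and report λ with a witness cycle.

q=0: [∞, 0, ∞]
q=1: [-4, 16, -4]
q=2: [2, 3, 11]
q=3: [-1, 9, -1]
Optimal cycle mean attained by: cycle 0->1->0, total 7 + (-4), length 2.
Answer: λ = 3/2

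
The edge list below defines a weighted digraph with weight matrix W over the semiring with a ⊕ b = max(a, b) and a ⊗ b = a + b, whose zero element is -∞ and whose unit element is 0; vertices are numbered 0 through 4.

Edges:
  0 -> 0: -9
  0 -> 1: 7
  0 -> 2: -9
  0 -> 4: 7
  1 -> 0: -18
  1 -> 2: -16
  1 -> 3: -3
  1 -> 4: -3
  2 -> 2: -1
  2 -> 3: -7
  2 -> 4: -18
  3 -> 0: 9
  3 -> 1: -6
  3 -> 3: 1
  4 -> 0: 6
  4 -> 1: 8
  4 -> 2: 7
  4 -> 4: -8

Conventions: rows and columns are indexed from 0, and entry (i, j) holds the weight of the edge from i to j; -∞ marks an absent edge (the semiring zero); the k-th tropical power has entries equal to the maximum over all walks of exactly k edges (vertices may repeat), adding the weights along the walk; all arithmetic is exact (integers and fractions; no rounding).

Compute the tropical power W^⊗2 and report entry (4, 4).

W^⊗2:
  [13, 15, 14, 4, 4]
  [6, 5, 4, -2, -11]
  [2, -10, -2, -6, -19]
  [10, 16, 0, 2, 16]
  [-2, 13, 6, 5, 13]
Key observation: the optimum is the walk 4->0->4, with weight 6 + 7 = 13.
Optimal value attained by: walk 4->0->4.
Answer: (W^⊗2)[4][4] = 13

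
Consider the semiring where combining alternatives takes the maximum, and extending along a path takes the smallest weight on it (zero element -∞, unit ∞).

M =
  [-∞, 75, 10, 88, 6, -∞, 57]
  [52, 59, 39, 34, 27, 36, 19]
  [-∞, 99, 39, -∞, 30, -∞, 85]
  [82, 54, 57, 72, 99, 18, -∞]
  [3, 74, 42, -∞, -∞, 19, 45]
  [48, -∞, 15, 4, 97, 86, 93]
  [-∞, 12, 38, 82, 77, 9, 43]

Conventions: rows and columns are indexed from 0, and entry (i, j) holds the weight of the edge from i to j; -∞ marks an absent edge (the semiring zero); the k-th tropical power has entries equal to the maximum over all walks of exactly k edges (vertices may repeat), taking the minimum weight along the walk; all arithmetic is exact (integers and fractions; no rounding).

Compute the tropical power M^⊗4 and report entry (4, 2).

M^⊗2:
  [82, 59, 57, 72, 88, 36, 43]
  [52, 59, 39, 52, 36, 36, 52]
  [52, 59, 39, 82, 77, 36, 43]
  [72, 75, 57, 82, 72, 36, 57]
  [52, 59, 39, 45, 45, 36, 43]
  [48, 74, 42, 82, 86, 86, 86]
  [82, 74, 57, 72, 82, 19, 45]
M^⊗3:
  [72, 75, 57, 82, 72, 36, 57]
  [52, 59, 52, 52, 52, 36, 52]
  [82, 74, 57, 72, 82, 36, 52]
  [82, 72, 57, 72, 82, 36, 57]
  [52, 59, 45, 52, 45, 36, 52]
  [82, 74, 57, 82, 86, 86, 86]
  [72, 75, 57, 82, 72, 36, 57]
M^⊗4:
  [82, 72, 57, 72, 82, 36, 57]
  [52, 59, 52, 52, 52, 36, 52]
  [72, 75, 57, 82, 72, 36, 57]
  [72, 75, 57, 82, 72, 36, 57]
  [52, 59, 52, 52, 52, 36, 52]
  [82, 75, 57, 82, 86, 86, 86]
  [82, 72, 57, 72, 82, 36, 57]
Key observation: the optimum is the walk 4->1->0->3->2, with weight 74 min 52 min 88 min 57 = 52.
Optimal value attained by: walk 4->1->0->3->2.
Answer: (M^⊗4)[4][2] = 52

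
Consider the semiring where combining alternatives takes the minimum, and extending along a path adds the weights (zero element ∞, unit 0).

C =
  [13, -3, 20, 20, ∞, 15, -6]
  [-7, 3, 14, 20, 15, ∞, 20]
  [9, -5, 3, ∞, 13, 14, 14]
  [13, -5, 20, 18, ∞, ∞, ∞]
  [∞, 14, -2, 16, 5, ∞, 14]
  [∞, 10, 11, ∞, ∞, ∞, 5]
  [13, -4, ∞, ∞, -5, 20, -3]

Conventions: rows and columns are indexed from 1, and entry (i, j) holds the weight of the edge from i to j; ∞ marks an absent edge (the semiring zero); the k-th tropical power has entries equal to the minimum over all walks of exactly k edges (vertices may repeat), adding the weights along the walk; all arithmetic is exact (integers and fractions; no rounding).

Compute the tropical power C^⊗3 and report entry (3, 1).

C^⊗2:
  [-10, -10, 11, 17, -11, 14, -9]
  [-4, -10, 13, 13, 15, 8, -13]
  [-12, -2, 6, 15, 9, 17, 3]
  [-12, -2, 9, 15, 10, 28, 7]
  [7, -7, 1, 21, 9, 12, 11]
  [3, 1, 14, 30, 0, 25, 2]
  [-11, -7, -7, 11, -8, 17, -6]
C^⊗3:
  [-17, -13, -13, 5, -14, 5, -16]
  [-17, -17, 4, 10, -18, 7, -16]
  [-9, -15, 7, 8, -2, 3, -18]
  [-9, -15, 8, 8, 2, 3, -18]
  [-14, -4, 4, 13, 6, 15, 1]
  [-6, -2, -2, 16, -3, 18, -3]
  [-14, -14, -10, 8, -11, 4, -17]
Key observation: the optimum is the walk 3->2->2->1, with weight (-5) + 3 + (-7) = -9.
Optimal value attained by: walk 3->2->2->1.
Answer: (C^⊗3)[3][1] = -9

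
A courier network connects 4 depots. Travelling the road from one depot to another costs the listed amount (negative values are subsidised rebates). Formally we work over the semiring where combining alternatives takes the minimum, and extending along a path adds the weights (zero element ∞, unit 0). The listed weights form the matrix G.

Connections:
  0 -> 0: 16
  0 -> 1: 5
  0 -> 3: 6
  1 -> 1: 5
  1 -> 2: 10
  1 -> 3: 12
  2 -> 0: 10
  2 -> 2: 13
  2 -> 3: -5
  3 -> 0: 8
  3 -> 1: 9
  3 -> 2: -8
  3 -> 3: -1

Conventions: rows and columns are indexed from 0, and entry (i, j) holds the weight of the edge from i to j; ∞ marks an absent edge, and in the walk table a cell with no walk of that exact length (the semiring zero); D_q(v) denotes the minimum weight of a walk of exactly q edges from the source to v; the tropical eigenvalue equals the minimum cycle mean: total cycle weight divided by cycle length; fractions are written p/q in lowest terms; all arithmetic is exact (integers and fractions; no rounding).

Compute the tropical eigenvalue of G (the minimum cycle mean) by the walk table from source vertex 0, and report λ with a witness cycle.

q=0: [0, ∞, ∞, ∞]
q=1: [16, 5, ∞, 6]
q=2: [14, 10, -2, 5]
q=3: [8, 14, -3, -7]
q=4: [1, 2, -15, -8]
Optimal cycle mean attained by: cycle 2->3->2, total (-5) + (-8), length 2.
Answer: λ = -13/2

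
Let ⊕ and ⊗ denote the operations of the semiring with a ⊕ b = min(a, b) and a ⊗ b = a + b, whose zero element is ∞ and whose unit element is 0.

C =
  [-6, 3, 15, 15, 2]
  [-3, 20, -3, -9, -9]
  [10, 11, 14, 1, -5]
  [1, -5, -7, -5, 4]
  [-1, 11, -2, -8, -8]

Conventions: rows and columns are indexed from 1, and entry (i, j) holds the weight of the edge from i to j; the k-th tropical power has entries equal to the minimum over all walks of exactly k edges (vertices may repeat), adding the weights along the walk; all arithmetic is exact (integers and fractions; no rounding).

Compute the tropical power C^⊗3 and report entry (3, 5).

C^⊗2:
  [-12, -3, 0, -6, -6]
  [-10, -14, -16, -17, -17]
  [-6, -4, -7, -13, -13]
  [-8, -10, -12, -14, -14]
  [-9, -13, -15, -16, -16]
C^⊗3:
  [-18, -11, -13, -14, -14]
  [-18, -22, -24, -25, -25]
  [-14, -18, -20, -21, -21]
  [-15, -19, -21, -22, -22]
  [-17, -21, -23, -24, -24]
Key observation: the optimum is the walk 3->5->5->5, with weight (-5) + (-8) + (-8) = -21.
Optimal value attained by: walk 3->5->5->5.
Answer: (C^⊗3)[3][5] = -21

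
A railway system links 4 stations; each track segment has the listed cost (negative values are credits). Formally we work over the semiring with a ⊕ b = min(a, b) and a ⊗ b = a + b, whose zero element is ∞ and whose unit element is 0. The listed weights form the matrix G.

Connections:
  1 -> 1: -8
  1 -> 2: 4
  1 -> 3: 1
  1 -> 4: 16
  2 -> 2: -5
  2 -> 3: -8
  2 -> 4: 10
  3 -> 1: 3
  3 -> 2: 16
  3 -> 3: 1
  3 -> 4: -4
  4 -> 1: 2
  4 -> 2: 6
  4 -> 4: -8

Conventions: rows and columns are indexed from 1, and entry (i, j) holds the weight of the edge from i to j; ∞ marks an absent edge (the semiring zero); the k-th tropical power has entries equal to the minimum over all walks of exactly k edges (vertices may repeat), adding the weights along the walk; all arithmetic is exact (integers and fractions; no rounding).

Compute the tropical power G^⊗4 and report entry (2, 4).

G^⊗2:
  [-16, -4, -7, -3]
  [-5, -10, -13, -12]
  [-5, 2, 2, -12]
  [-6, -2, -2, -16]
G^⊗3:
  [-24, -12, -15, -11]
  [-13, -15, -18, -20]
  [-13, -6, -6, -20]
  [-14, -10, -10, -24]
G^⊗4:
  [-32, -20, -23, -19]
  [-21, -20, -23, -28]
  [-21, -14, -14, -28]
  [-22, -18, -18, -32]
Key observation: the optimum is the walk 2->3->4->4->4, with weight (-8) + (-4) + (-8) + (-8) = -28.
Optimal value attained by: walk 2->3->4->4->4.
Answer: (G^⊗4)[2][4] = -28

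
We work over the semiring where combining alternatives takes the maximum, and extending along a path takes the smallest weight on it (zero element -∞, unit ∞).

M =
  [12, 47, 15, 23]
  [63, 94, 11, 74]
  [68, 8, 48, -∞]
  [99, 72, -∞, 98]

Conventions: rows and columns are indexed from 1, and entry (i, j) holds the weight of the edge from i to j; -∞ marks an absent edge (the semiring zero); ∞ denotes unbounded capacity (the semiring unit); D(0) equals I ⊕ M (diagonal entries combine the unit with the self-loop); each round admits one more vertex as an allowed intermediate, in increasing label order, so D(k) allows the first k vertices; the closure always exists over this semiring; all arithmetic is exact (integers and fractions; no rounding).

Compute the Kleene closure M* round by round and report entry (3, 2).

D(0):
  [∞, 47, 15, 23]
  [63, ∞, 11, 74]
  [68, 8, ∞, -∞]
  [99, 72, -∞, ∞]
D(1):
  [∞, 47, 15, 23]
  [63, ∞, 15, 74]
  [68, 47, ∞, 23]
  [99, 72, 15, ∞]
D(2):
  [∞, 47, 15, 47]
  [63, ∞, 15, 74]
  [68, 47, ∞, 47]
  [99, 72, 15, ∞]
D(3):
  [∞, 47, 15, 47]
  [63, ∞, 15, 74]
  [68, 47, ∞, 47]
  [99, 72, 15, ∞]
D(4):
  [∞, 47, 15, 47]
  [74, ∞, 15, 74]
  [68, 47, ∞, 47]
  [99, 72, 15, ∞]
Answer: M*[3][2] = 47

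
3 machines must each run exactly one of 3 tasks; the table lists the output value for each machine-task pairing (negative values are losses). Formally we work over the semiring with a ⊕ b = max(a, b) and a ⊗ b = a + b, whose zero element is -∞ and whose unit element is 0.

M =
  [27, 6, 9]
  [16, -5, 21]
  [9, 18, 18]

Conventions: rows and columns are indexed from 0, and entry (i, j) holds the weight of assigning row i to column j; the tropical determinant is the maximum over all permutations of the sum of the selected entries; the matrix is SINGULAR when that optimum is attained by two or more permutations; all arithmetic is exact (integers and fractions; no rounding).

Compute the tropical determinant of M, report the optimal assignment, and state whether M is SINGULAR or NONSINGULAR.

σ = (0, 1, 2): 27 + (-5) + 18 = 40
σ = (0, 2, 1): 27 + 21 + 18 = 66
σ = (1, 0, 2): 6 + 16 + 18 = 40
σ = (1, 2, 0): 6 + 21 + 9 = 36
σ = (2, 0, 1): 9 + 16 + 18 = 43
σ = (2, 1, 0): 9 + (-5) + 9 = 13
Optimal value attained by: σ = (0, 2, 1).
Answer: det⊕(M) = 66; verdict: NONSINGULAR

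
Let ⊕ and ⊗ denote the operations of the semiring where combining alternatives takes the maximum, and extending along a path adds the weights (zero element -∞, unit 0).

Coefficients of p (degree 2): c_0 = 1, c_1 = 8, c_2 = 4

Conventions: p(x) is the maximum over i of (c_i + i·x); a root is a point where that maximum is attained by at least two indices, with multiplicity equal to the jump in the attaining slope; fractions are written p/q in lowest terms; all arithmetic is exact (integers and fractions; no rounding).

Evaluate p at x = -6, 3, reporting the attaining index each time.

p(-6) = max(1+0·(-6)=1, 8+1·(-6)=2, 4+2·(-6)=-8) = 2 (attained by i=1)
p(3) = max(1+0·3=1, 8+1·3=11, 4+2·3=10) = 11 (attained by i=1)
Answer: p(-6) = 2; p(3) = 11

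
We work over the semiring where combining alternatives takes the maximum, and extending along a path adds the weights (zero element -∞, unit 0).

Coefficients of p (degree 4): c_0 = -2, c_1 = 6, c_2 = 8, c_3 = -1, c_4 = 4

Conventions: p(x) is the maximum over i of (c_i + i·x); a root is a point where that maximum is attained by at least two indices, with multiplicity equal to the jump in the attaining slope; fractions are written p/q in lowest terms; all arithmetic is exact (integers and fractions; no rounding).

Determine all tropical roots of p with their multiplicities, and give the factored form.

hull edge (i=0, c=-2) to (i=1, c=6): slope 8, span 1
hull edge (i=1, c=6) to (i=2, c=8): slope 2, span 1
hull edge (i=2, c=8) to (i=4, c=4): slope -2, span 2
Factored form: p(x) = 4 ⊗ (x ⊕ (-8)) ⊗ (x ⊕ (-2)) ⊗ (x ⊕ 2) ⊗ (x ⊕ 2)
Answer: roots = -8 (mult 1), -2 (mult 1), 2 (mult 2)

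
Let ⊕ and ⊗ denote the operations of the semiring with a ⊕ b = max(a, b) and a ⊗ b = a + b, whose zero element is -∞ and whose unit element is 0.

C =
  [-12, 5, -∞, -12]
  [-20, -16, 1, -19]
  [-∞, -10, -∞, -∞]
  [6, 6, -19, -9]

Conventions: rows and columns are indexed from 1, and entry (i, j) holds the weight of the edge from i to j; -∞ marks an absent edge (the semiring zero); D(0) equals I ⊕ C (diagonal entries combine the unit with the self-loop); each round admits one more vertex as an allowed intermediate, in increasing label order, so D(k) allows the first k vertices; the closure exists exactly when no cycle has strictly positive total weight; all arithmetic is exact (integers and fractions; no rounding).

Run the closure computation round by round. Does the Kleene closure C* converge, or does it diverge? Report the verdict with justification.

D(0):
  [0, 5, -∞, -12]
  [-20, 0, 1, -19]
  [-∞, -10, 0, -∞]
  [6, 6, -19, 0]
D(1):
  [0, 5, -∞, -12]
  [-20, 0, 1, -19]
  [-∞, -10, 0, -∞]
  [6, 11, -19, 0]
D(2):
  [0, 5, 6, -12]
  [-20, 0, 1, -19]
  [-30, -10, 0, -29]
  [6, 11, 12, 0]
D(3):
  [0, 5, 6, -12]
  [-20, 0, 1, -19]
  [-30, -10, 0, -29]
  [6, 11, 12, 0]
D(4):
  [0, 5, 6, -12]
  [-13, 0, 1, -19]
  [-23, -10, 0, -29]
  [6, 11, 12, 0]
Key observation: every diagonal entry stays at the unit through all rounds, so no improving cycle exists.
Answer: CONVERGES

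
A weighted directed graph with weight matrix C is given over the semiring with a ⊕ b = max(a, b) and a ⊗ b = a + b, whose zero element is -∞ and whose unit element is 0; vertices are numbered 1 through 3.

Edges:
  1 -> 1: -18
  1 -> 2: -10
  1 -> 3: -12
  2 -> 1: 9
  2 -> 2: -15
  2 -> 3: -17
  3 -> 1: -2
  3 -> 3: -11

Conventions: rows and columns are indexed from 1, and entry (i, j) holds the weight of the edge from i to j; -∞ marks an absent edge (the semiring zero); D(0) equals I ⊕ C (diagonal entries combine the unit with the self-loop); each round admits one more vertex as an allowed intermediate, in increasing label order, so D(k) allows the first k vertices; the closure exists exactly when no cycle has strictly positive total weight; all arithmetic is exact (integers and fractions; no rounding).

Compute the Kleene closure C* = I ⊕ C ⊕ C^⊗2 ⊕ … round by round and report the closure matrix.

D(0):
  [0, -10, -12]
  [9, 0, -17]
  [-2, -∞, 0]
D(1):
  [0, -10, -12]
  [9, 0, -3]
  [-2, -12, 0]
D(2):
  [0, -10, -12]
  [9, 0, -3]
  [-2, -12, 0]
D(3):
  [0, -10, -12]
  [9, 0, -3]
  [-2, -12, 0]
Answer: C* = [[0, -10, -12], [9, 0, -3], [-2, -12, 0]]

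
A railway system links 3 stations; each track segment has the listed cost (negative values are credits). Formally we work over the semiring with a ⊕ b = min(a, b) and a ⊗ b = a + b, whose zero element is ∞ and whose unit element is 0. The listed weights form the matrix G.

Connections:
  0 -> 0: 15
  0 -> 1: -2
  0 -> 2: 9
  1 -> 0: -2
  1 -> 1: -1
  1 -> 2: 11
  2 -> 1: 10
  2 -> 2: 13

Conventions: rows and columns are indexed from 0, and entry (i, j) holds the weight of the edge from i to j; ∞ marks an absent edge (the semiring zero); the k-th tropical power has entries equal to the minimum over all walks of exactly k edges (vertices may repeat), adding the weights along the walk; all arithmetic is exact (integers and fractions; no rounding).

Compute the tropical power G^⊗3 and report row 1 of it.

G^⊗2:
  [-4, -3, 9]
  [-3, -4, 7]
  [8, 9, 21]
G^⊗3:
  [-5, -6, 5]
  [-6, -5, 6]
  [7, 6, 17]
Answer: row 1 of G^⊗3 = [-6, -5, 6]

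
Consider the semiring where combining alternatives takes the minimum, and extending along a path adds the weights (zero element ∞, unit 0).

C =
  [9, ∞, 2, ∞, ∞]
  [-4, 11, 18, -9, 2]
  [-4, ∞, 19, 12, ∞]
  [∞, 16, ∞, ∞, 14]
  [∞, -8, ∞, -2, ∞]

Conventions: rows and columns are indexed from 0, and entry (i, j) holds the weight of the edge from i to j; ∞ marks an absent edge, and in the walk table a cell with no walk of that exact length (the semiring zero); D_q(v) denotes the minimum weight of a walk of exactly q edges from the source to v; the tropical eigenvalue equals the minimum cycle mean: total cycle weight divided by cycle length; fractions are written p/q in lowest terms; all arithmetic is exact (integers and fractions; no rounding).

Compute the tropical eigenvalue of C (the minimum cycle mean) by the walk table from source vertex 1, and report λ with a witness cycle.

q=0: [∞, 0, ∞, ∞, ∞]
q=1: [-4, 11, 18, -9, 2]
q=2: [5, -6, -2, 0, 5]
q=3: [-10, -3, 7, -15, -4]
q=4: [-7, -12, -8, -12, -1]
q=5: [-16, -9, -5, -21, -10]
Optimal cycle mean attained by: cycle 1->4->1, total 2 + (-8), length 2.
Answer: λ = -3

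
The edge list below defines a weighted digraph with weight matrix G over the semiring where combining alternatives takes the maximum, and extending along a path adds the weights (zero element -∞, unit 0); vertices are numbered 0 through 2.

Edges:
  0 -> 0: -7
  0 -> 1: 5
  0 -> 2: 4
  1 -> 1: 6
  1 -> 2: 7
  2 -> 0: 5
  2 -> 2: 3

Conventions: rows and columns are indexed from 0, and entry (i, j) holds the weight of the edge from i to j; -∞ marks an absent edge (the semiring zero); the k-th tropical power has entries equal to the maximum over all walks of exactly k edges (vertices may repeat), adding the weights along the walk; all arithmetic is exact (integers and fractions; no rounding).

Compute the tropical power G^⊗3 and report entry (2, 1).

G^⊗2:
  [9, 11, 12]
  [12, 12, 13]
  [8, 10, 9]
G^⊗3:
  [17, 17, 18]
  [18, 18, 19]
  [14, 16, 17]
Key observation: the optimum is the walk 2->0->1->1, with weight 5 + 5 + 6 = 16.
Optimal value attained by: walk 2->0->1->1.
Answer: (G^⊗3)[2][1] = 16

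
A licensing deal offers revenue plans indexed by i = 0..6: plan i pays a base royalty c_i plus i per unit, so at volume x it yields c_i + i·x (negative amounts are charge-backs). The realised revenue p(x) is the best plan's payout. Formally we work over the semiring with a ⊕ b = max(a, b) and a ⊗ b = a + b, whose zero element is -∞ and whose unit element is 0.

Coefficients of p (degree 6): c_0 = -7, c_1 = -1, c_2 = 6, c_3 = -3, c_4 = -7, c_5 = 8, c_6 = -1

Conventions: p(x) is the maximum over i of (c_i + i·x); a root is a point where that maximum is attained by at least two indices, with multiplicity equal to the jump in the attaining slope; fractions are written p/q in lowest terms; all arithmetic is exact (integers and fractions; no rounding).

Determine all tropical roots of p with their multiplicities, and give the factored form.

hull edge (i=0, c=-7) to (i=2, c=6): slope 13/2, span 2
hull edge (i=2, c=6) to (i=5, c=8): slope 2/3, span 3
hull edge (i=5, c=8) to (i=6, c=-1): slope -9, span 1
Factored form: p(x) = -1 ⊗ (x ⊕ (-13/2)) ⊗ (x ⊕ (-13/2)) ⊗ (x ⊕ (-2/3)) ⊗ (x ⊕ (-2/3)) ⊗ (x ⊕ (-2/3)) ⊗ (x ⊕ 9)
Answer: roots = -13/2 (mult 2), -2/3 (mult 3), 9 (mult 1)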